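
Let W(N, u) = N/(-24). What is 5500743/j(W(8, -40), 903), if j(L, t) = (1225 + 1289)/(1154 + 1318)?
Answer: 2266306116/419 ≈ 5.4088e+6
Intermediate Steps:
W(N, u) = -N/24 (W(N, u) = N*(-1/24) = -N/24)
j(L, t) = 419/412 (j(L, t) = 2514/2472 = 2514*(1/2472) = 419/412)
5500743/j(W(8, -40), 903) = 5500743/(419/412) = 5500743*(412/419) = 2266306116/419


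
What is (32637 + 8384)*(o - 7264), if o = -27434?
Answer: -1423346658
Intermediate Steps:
(32637 + 8384)*(o - 7264) = (32637 + 8384)*(-27434 - 7264) = 41021*(-34698) = -1423346658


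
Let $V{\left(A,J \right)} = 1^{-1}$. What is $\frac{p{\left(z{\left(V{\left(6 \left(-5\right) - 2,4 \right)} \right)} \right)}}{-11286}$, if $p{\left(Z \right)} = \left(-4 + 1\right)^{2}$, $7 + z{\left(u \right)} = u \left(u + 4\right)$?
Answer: $- \frac{1}{1254} \approx -0.00079745$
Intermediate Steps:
$V{\left(A,J \right)} = 1$
$z{\left(u \right)} = -7 + u \left(4 + u\right)$ ($z{\left(u \right)} = -7 + u \left(u + 4\right) = -7 + u \left(4 + u\right)$)
$p{\left(Z \right)} = 9$ ($p{\left(Z \right)} = \left(-3\right)^{2} = 9$)
$\frac{p{\left(z{\left(V{\left(6 \left(-5\right) - 2,4 \right)} \right)} \right)}}{-11286} = \frac{9}{-11286} = 9 \left(- \frac{1}{11286}\right) = - \frac{1}{1254}$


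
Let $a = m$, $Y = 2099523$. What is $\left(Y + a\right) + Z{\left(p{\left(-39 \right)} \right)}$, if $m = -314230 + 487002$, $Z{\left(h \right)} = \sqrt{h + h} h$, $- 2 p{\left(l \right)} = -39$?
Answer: $2272295 + \frac{39 \sqrt{39}}{2} \approx 2.2724 \cdot 10^{6}$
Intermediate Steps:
$p{\left(l \right)} = \frac{39}{2}$ ($p{\left(l \right)} = \left(- \frac{1}{2}\right) \left(-39\right) = \frac{39}{2}$)
$Z{\left(h \right)} = \sqrt{2} h^{\frac{3}{2}}$ ($Z{\left(h \right)} = \sqrt{2 h} h = \sqrt{2} \sqrt{h} h = \sqrt{2} h^{\frac{3}{2}}$)
$m = 172772$
$a = 172772$
$\left(Y + a\right) + Z{\left(p{\left(-39 \right)} \right)} = \left(2099523 + 172772\right) + \sqrt{2} \left(\frac{39}{2}\right)^{\frac{3}{2}} = 2272295 + \sqrt{2} \frac{39 \sqrt{78}}{4} = 2272295 + \frac{39 \sqrt{39}}{2}$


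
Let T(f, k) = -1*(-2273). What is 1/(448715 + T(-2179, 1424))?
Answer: 1/450988 ≈ 2.2174e-6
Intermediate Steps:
T(f, k) = 2273
1/(448715 + T(-2179, 1424)) = 1/(448715 + 2273) = 1/450988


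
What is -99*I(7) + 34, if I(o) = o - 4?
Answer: -263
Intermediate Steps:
I(o) = -4 + o
-99*I(7) + 34 = -99*(-4 + 7) + 34 = -99*3 + 34 = -297 + 34 = -263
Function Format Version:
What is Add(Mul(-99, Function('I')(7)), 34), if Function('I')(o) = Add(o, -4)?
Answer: -263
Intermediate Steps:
Function('I')(o) = Add(-4, o)
Add(Mul(-99, Function('I')(7)), 34) = Add(Mul(-99, Add(-4, 7)), 34) = Add(Mul(-99, 3), 34) = Add(-297, 34) = -263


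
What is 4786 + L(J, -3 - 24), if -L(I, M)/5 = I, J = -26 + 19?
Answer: 4821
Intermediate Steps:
J = -7
L(I, M) = -5*I
4786 + L(J, -3 - 24) = 4786 - 5*(-7) = 4786 + 35 = 4821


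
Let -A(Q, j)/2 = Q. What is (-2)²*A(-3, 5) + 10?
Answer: 34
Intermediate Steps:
A(Q, j) = -2*Q
(-2)²*A(-3, 5) + 10 = (-2)²*(-2*(-3)) + 10 = 4*6 + 10 = 24 + 10 = 34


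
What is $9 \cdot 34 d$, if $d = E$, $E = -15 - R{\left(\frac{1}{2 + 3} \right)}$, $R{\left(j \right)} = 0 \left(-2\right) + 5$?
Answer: $-6120$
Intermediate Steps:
$R{\left(j \right)} = 5$ ($R{\left(j \right)} = 0 + 5 = 5$)
$E = -20$ ($E = -15 - 5 = -20$)
$d = -20$
$9 \cdot 34 d = 9 \cdot 34 \left(-20\right) = 306 \left(-20\right) = -6120$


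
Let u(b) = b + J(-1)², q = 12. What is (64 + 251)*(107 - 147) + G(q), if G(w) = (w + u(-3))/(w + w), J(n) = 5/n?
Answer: -151183/12 ≈ -12599.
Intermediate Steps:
u(b) = 25 + b (u(b) = b + (5/(-1))² = b + (5*(-1))² = b + (-5)² = b + 25 = 25 + b)
G(w) = (22 + w)/(2*w) (G(w) = (w + (25 - 3))/(w + w) = (w + 22)/((2*w)) = (22 + w)*(1/(2*w)) = (22 + w)/(2*w))
(64 + 251)*(107 - 147) + G(q) = (64 + 251)*(107 - 147) + (½)*(22 + 12)/12 = 315*(-40) + (½)*(1/12)*34 = -12600 + 17/12 = -151183/12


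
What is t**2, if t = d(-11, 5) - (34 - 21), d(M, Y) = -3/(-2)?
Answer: 529/4 ≈ 132.25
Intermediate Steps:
d(M, Y) = 3/2 (d(M, Y) = -3*(-1/2) = 3/2)
t = -23/2 (t = 3/2 - (34 - 21) = 3/2 - 1*13 = 3/2 - 13 = -23/2 ≈ -11.500)
t**2 = (-23/2)**2 = 529/4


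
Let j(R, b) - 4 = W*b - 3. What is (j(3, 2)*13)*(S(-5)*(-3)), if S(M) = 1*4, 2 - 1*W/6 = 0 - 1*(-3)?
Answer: 1716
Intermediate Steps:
W = -6 (W = 12 - 6*(0 - 1*(-3)) = 12 - 6*(0 + 3) = 12 - 6*3 = 12 - 18 = -6)
S(M) = 4
j(R, b) = 1 - 6*b (j(R, b) = 4 + (-6*b - 3) = 4 + (-3 - 6*b) = 1 - 6*b)
(j(3, 2)*13)*(S(-5)*(-3)) = ((1 - 6*2)*13)*(4*(-3)) = ((1 - 12)*13)*(-12) = -11*13*(-12) = -143*(-12) = 1716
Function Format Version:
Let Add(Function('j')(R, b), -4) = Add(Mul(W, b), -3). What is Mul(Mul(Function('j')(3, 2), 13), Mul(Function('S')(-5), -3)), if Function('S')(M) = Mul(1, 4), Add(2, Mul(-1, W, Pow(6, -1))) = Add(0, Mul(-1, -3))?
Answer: 1716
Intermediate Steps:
W = -6 (W = Add(12, Mul(-6, Add(0, Mul(-1, -3)))) = Add(12, Mul(-6, Add(0, 3))) = Add(12, Mul(-6, 3)) = Add(12, -18) = -6)
Function('S')(M) = 4
Function('j')(R, b) = Add(1, Mul(-6, b)) (Function('j')(R, b) = Add(4, Add(Mul(-6, b), -3)) = Add(4, Add(-3, Mul(-6, b))) = Add(1, Mul(-6, b)))
Mul(Mul(Function('j')(3, 2), 13), Mul(Function('S')(-5), -3)) = Mul(Mul(Add(1, Mul(-6, 2)), 13), Mul(4, -3)) = Mul(Mul(Add(1, -12), 13), -12) = Mul(Mul(-11, 13), -12) = Mul(-143, -12) = 1716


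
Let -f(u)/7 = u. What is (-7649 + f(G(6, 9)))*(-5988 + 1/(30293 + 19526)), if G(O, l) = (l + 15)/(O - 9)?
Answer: 2265114686403/49819 ≈ 4.5467e+7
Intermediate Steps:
G(O, l) = (15 + l)/(-9 + O)
f(u) = -7*u
(-7649 + f(G(6, 9)))*(-5988 + 1/(30293 + 19526)) = (-7649 - 7*(15 + 9)/(-9 + 6))*(-5988 + 1/(30293 + 19526)) = (-7649 - 7*24/(-3))*(-5988 + 1/49819) = (-7649 - (-7)*24/3)*(-5988 + 1/49819) = (-7649 - 7*(-8))*(-298316171/49819) = (-7649 + 56)*(-298316171/49819) = -7593*(-298316171/49819) = 2265114686403/49819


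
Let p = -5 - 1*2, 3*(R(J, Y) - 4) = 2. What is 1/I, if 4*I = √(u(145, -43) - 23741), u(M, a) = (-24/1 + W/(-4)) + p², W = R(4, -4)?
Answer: -4*I*√853818/142303 ≈ -0.025973*I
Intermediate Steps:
R(J, Y) = 14/3 (R(J, Y) = 4 + (⅓)*2 = 4 + ⅔ = 14/3)
W = 14/3 ≈ 4.6667
p = -7 (p = -5 - 2 = -7)
u(M, a) = 143/6 (u(M, a) = (-24/1 + (14/3)/(-4)) + (-7)² = (-24*1 + (14/3)*(-¼)) + 49 = (-24 - 7/6) + 49 = -151/6 + 49 = 143/6)
I = I*√853818/24 (I = √(143/6 - 23741)/4 = √(-142303/6)/4 = (I*√853818/6)/4 = I*√853818/24 ≈ 38.501*I)
1/I = 1/(I*√853818/24) = -4*I*√853818/142303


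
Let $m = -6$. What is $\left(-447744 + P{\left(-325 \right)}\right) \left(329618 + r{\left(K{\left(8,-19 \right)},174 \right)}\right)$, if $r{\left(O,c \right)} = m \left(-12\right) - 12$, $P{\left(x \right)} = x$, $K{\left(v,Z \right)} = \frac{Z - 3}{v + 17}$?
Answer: $-147718491782$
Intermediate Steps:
$K{\left(v,Z \right)} = \frac{-3 + Z}{17 + v}$
$r{\left(O,c \right)} = 60$ ($r{\left(O,c \right)} = \left(-6\right) \left(-12\right) - 12 = 72 - 12 = 60$)
$\left(-447744 + P{\left(-325 \right)}\right) \left(329618 + r{\left(K{\left(8,-19 \right)},174 \right)}\right) = \left(-447744 - 325\right) \left(329618 + 60\right) = \left(-448069\right) 329678 = -147718491782$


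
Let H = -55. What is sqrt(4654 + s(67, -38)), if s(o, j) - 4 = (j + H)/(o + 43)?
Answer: sqrt(56351570)/110 ≈ 68.243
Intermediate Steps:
s(o, j) = 4 + (-55 + j)/(43 + o) (s(o, j) = 4 + (j - 55)/(o + 43) = 4 + (-55 + j)/(43 + o))
sqrt(4654 + s(67, -38)) = sqrt(4654 + (117 - 38 + 4*67)/(43 + 67)) = sqrt(4654 + (117 - 38 + 268)/110) = sqrt(4654 + (1/110)*347) = sqrt(4654 + 347/110) = sqrt(512287/110) = sqrt(56351570)/110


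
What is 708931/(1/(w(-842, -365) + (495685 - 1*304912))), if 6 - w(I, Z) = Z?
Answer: 135507907064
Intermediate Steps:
w(I, Z) = 6 - Z
708931/(1/(w(-842, -365) + (495685 - 1*304912))) = 708931/(1/((6 - 1*(-365)) + (495685 - 1*304912))) = 708931/(1/((6 + 365) + (495685 - 304912))) = 708931/(1/(371 + 190773)) = 708931/(1/191144) = 708931*191144 = 135507907064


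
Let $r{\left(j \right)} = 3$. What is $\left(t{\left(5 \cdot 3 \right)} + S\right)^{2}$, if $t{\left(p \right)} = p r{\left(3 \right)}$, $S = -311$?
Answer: $70756$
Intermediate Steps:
$t{\left(p \right)} = 3 p$ ($t{\left(p \right)} = p 3 = 3 p$)
$\left(t{\left(5 \cdot 3 \right)} + S\right)^{2} = \left(3 \cdot 5 \cdot 3 - 311\right)^{2} = \left(3 \cdot 15 - 311\right)^{2} = \left(45 - 311\right)^{2} = \left(-266\right)^{2} = 70756$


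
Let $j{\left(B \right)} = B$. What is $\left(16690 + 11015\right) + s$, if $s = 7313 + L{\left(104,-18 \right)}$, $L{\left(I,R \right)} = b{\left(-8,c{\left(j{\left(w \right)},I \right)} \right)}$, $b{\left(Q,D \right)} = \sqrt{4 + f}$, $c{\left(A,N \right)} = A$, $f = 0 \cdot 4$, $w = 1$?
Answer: $35020$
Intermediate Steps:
$f = 0$
$b{\left(Q,D \right)} = 2$ ($b{\left(Q,D \right)} = \sqrt{4 + 0} = \sqrt{4} = 2$)
$L{\left(I,R \right)} = 2$
$s = 7315$ ($s = 7313 + 2 = 7315$)
$\left(16690 + 11015\right) + s = \left(16690 + 11015\right) + 7315 = 27705 + 7315 = 35020$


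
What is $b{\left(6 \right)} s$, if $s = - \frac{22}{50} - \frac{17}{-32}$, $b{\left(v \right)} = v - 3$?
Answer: $\frac{219}{800} \approx 0.27375$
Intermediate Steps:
$b{\left(v \right)} = -3 + v$
$s = \frac{73}{800}$ ($s = \left(-22\right) \frac{1}{50} - - \frac{17}{32} = - \frac{11}{25} + \frac{17}{32} = \frac{73}{800} \approx 0.09125$)
$b{\left(6 \right)} s = \left(-3 + 6\right) \frac{73}{800} = 3 \cdot \frac{73}{800} = \frac{219}{800}$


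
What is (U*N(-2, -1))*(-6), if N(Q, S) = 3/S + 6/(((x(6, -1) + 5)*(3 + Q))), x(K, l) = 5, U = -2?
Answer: -144/5 ≈ -28.800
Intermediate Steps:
N(Q, S) = 3/S + 6/(30 + 10*Q) (N(Q, S) = 3/S + 6/(((5 + 5)*(3 + Q))) = 3/S + 6/((10*(3 + Q))) = 3/S + 6/(30 + 10*Q))
(U*N(-2, -1))*(-6) = -6*(15 - 1 + 5*(-2))/(5*(-1)*(3 - 2))*(-6) = -6*(-1)*(15 - 1 - 10)/(5*1)*(-6) = -6*(-1)*4/5*(-6) = -2*(-12/5)*(-6) = (24/5)*(-6) = -144/5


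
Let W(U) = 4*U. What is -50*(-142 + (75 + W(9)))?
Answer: 1550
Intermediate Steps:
-50*(-142 + (75 + W(9))) = -50*(-142 + (75 + 4*9)) = -50*(-142 + (75 + 36)) = -50*(-142 + 111) = -50*(-31) = 1550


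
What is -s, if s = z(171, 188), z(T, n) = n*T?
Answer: -32148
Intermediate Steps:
z(T, n) = T*n
s = 32148 (s = 171*188 = 32148)
-s = -1*32148 = -32148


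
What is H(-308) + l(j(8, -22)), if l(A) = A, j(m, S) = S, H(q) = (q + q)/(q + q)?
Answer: -21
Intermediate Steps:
H(q) = 1 (H(q) = (2*q)/((2*q)) = (2*q)*(1/(2*q)) = 1)
H(-308) + l(j(8, -22)) = 1 - 22 = -21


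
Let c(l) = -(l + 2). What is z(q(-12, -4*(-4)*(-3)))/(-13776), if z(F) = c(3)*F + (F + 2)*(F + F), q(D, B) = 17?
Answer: -187/4592 ≈ -0.040723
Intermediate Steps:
c(l) = -2 - l (c(l) = -(2 + l) = -2 - l)
z(F) = -5*F + 2*F*(2 + F) (z(F) = (-2 - 1*3)*F + (F + 2)*(F + F) = (-2 - 3)*F + (2 + F)*(2*F) = -5*F + 2*F*(2 + F))
z(q(-12, -4*(-4)*(-3)))/(-13776) = (17*(-1 + 2*17))/(-13776) = (17*(-1 + 34))*(-1/13776) = (17*33)*(-1/13776) = 561*(-1/13776) = -187/4592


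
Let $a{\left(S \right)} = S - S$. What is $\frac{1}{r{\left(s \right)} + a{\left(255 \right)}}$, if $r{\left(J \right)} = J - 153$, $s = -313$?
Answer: $- \frac{1}{466} \approx -0.0021459$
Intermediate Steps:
$a{\left(S \right)} = 0$
$r{\left(J \right)} = -153 + J$
$\frac{1}{r{\left(s \right)} + a{\left(255 \right)}} = \frac{1}{\left(-153 - 313\right) + 0} = \frac{1}{-466 + 0} = \frac{1}{-466} = - \frac{1}{466}$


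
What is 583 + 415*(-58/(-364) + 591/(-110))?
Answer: -1582136/1001 ≈ -1580.6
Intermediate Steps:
583 + 415*(-58/(-364) + 591/(-110)) = 583 + 415*(-58*(-1/364) + 591*(-1/110)) = 583 + 415*(29/182 - 591/110) = 583 + 415*(-26093/5005) = 583 - 2165719/1001 = -1582136/1001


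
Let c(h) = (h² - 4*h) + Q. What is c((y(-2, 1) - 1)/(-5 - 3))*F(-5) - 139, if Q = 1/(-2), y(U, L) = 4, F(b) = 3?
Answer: -8677/64 ≈ -135.58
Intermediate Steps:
Q = -½ ≈ -0.50000
c(h) = -½ + h² - 4*h (c(h) = (h² - 4*h) - ½ = -½ + h² - 4*h)
c((y(-2, 1) - 1)/(-5 - 3))*F(-5) - 139 = (-½ + ((4 - 1)/(-5 - 3))² - 4*(4 - 1)/(-5 - 3))*3 - 139 = (-½ + (3/(-8))² - 12/(-8))*3 - 139 = (-½ + (3*(-⅛))² - 12*(-1)/8)*3 - 139 = (-½ + (-3/8)² - 4*(-3/8))*3 - 139 = (-½ + 9/64 + 3/2)*3 - 139 = (73/64)*3 - 139 = 219/64 - 139 = -8677/64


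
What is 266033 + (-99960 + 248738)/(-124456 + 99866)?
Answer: 3270801346/12295 ≈ 2.6603e+5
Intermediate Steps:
266033 + (-99960 + 248738)/(-124456 + 99866) = 266033 + 148778/(-24590) = 266033 + 148778*(-1/24590) = 266033 - 74389/12295 = 3270801346/12295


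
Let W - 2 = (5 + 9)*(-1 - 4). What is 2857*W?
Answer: -194276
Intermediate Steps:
W = -68 (W = 2 + (5 + 9)*(-1 - 4) = 2 + 14*(-5) = 2 - 70 = -68)
2857*W = 2857*(-68) = -194276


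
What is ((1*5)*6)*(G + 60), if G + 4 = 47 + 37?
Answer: 4200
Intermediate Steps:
G = 80 (G = -4 + (47 + 37) = -4 + 84 = 80)
((1*5)*6)*(G + 60) = ((1*5)*6)*(80 + 60) = (5*6)*140 = 30*140 = 4200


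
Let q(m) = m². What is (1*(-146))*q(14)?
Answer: -28616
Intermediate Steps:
(1*(-146))*q(14) = (1*(-146))*14² = -146*196 = -28616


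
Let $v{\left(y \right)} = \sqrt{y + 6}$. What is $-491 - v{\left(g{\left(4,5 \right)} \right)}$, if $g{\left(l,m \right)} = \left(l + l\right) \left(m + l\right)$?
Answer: $-491 - \sqrt{78} \approx -499.83$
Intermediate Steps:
$g{\left(l,m \right)} = 2 l \left(l + m\right)$
$v{\left(y \right)} = \sqrt{6 + y}$
$-491 - v{\left(g{\left(4,5 \right)} \right)} = -491 - \sqrt{6 + 2 \cdot 4 \left(4 + 5\right)} = -491 - \sqrt{6 + 2 \cdot 4 \cdot 9} = -491 - \sqrt{6 + 72} = -491 - \sqrt{78}$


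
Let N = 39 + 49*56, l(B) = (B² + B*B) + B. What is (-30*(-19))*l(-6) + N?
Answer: 40403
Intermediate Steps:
l(B) = B + 2*B² (l(B) = (B² + B²) + B = 2*B² + B = B + 2*B²)
N = 2783 (N = 39 + 2744 = 2783)
(-30*(-19))*l(-6) + N = (-30*(-19))*(-6*(1 + 2*(-6))) + 2783 = 570*(-6*(1 - 12)) + 2783 = 570*(-6*(-11)) + 2783 = 570*66 + 2783 = 37620 + 2783 = 40403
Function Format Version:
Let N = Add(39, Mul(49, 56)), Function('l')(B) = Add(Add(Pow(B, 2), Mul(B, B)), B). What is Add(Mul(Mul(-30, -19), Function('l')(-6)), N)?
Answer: 40403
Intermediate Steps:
Function('l')(B) = Add(B, Mul(2, Pow(B, 2))) (Function('l')(B) = Add(Add(Pow(B, 2), Pow(B, 2)), B) = Add(Mul(2, Pow(B, 2)), B) = Add(B, Mul(2, Pow(B, 2))))
N = 2783 (N = Add(39, 2744) = 2783)
Add(Mul(Mul(-30, -19), Function('l')(-6)), N) = Add(Mul(Mul(-30, -19), Mul(-6, Add(1, Mul(2, -6)))), 2783) = Add(Mul(570, Mul(-6, Add(1, -12))), 2783) = Add(Mul(570, Mul(-6, -11)), 2783) = Add(Mul(570, 66), 2783) = Add(37620, 2783) = 40403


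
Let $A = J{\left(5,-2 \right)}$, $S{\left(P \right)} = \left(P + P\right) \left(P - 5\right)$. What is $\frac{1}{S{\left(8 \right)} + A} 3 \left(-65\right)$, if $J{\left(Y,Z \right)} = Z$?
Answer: $- \frac{195}{46} \approx -4.2391$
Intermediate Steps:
$S{\left(P \right)} = 2 P \left(-5 + P\right)$
$A = -2$
$\frac{1}{S{\left(8 \right)} + A} 3 \left(-65\right) = \frac{1}{2 \cdot 8 \left(-5 + 8\right) - 2} \cdot 3 \left(-65\right) = \frac{1}{2 \cdot 8 \cdot 3 - 2} \cdot 3 \left(-65\right) = \frac{1}{48 - 2} \cdot 3 \left(-65\right) = \frac{1}{46} \cdot 3 \left(-65\right) = \frac{3}{46} \left(-65\right) = - \frac{195}{46}$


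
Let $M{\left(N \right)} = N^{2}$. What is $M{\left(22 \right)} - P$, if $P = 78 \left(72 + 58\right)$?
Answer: $-9656$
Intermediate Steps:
$P = 10140$ ($P = 78 \cdot 130 = 10140$)
$M{\left(22 \right)} - P = 22^{2} - 10140 = 484 - 10140 = -9656$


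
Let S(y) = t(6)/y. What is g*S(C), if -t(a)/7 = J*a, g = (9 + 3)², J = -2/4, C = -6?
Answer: -504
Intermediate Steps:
J = -½ (J = -2*¼ = -½ ≈ -0.50000)
g = 144 (g = 12² = 144)
t(a) = 7*a/2 (t(a) = -(-7)*a/2 = 7*a/2)
S(y) = 21/y (S(y) = ((7/2)*6)/y = 21/y)
g*S(C) = 144*(21/(-6)) = 144*(21*(-⅙)) = 144*(-7/2) = -504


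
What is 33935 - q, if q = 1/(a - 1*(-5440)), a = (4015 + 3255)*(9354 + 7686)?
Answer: 4204079554399/123886240 ≈ 33935.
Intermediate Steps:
a = 123880800 (a = 7270*17040 = 123880800)
q = 1/123886240 (q = 1/(123880800 - 1*(-5440)) = 1/(123880800 + 5440) = 1/123886240 ≈ 8.0719e-9)
33935 - q = 33935 - 1*1/123886240 = 33935 - 1/123886240 = 4204079554399/123886240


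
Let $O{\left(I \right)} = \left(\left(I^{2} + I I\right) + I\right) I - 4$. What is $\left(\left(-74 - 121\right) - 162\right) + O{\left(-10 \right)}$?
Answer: $-2261$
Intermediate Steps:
$O{\left(I \right)} = -4 + I \left(I + 2 I^{2}\right)$ ($O{\left(I \right)} = \left(\left(I^{2} + I^{2}\right) + I\right) I - 4 = \left(2 I^{2} + I\right) I - 4 = \left(I + 2 I^{2}\right) I - 4 = I \left(I + 2 I^{2}\right) - 4 = -4 + I \left(I + 2 I^{2}\right)$)
$\left(\left(-74 - 121\right) - 162\right) + O{\left(-10 \right)} = \left(\left(-74 - 121\right) - 162\right) + \left(-4 + \left(-10\right)^{2} + 2 \left(-10\right)^{3}\right) = \left(-195 - 162\right) + \left(-4 + 100 + 2 \left(-1000\right)\right) = -357 - 1904 = -2261$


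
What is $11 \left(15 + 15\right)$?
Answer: $330$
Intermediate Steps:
$11 \left(15 + 15\right) = 11 \cdot 30 = 330$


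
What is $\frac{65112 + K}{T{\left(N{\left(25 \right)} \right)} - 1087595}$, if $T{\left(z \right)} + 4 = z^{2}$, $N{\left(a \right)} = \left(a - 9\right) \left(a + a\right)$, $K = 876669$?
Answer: $- \frac{941781}{447599} \approx -2.1041$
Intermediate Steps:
$N{\left(a \right)} = 2 a \left(-9 + a\right)$ ($N{\left(a \right)} = \left(-9 + a\right) 2 a = 2 a \left(-9 + a\right)$)
$T{\left(z \right)} = -4 + z^{2}$
$\frac{65112 + K}{T{\left(N{\left(25 \right)} \right)} - 1087595} = \frac{65112 + 876669}{\left(-4 + \left(2 \cdot 25 \left(-9 + 25\right)\right)^{2}\right) - 1087595} = \frac{941781}{\left(-4 + \left(2 \cdot 25 \cdot 16\right)^{2}\right) - 1087595} = \frac{941781}{\left(-4 + 800^{2}\right) - 1087595} = \frac{941781}{\left(-4 + 640000\right) - 1087595} = \frac{941781}{639996 - 1087595} = \frac{941781}{-447599} = 941781 \left(- \frac{1}{447599}\right) = - \frac{941781}{447599}$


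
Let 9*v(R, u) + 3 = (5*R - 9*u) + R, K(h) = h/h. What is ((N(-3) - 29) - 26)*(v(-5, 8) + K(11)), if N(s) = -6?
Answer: 1952/3 ≈ 650.67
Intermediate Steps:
K(h) = 1
v(R, u) = -1/3 - u + 2*R/3 (v(R, u) = -1/3 + ((5*R - 9*u) + R)/9 = -1/3 + ((-9*u + 5*R) + R)/9 = -1/3 + (-9*u + 6*R)/9 = -1/3 + (-u + 2*R/3) = -1/3 - u + 2*R/3)
((N(-3) - 29) - 26)*(v(-5, 8) + K(11)) = ((-6 - 29) - 26)*((-1/3 - 1*8 + (2/3)*(-5)) + 1) = (-35 - 26)*((-1/3 - 8 - 10/3) + 1) = -61*(-35/3 + 1) = -61*(-32/3) = 1952/3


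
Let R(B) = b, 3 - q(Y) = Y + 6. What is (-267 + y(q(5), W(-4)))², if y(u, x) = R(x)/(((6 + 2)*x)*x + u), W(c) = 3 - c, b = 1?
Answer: 10511785729/147456 ≈ 71288.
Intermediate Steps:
q(Y) = -3 - Y (q(Y) = 3 - (Y + 6) = 3 - (6 + Y) = 3 + (-6 - Y) = -3 - Y)
R(B) = 1
y(u, x) = 1/(u + 8*x²) (y(u, x) = 1/(((6 + 2)*x)*x + u) = 1/((8*x)*x + u) = 1/(8*x² + u) = 1/(u + 8*x²))
(-267 + y(q(5), W(-4)))² = (-267 + 1/((-3 - 1*5) + 8*(3 - 1*(-4))²))² = (-267 + 1/((-3 - 5) + 8*(3 + 4)²))² = (-267 + 1/(-8 + 8*7²))² = (-267 + 1/(-8 + 8*49))² = (-267 + 1/(-8 + 392))² = (-267 + 1/384)² = (-102527/384)² = 10511785729/147456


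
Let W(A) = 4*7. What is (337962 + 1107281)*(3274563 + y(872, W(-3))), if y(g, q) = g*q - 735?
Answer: 4766764053292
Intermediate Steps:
W(A) = 28
y(g, q) = -735 + g*q
(337962 + 1107281)*(3274563 + y(872, W(-3))) = (337962 + 1107281)*(3274563 + (-735 + 872*28)) = 1445243*(3274563 + (-735 + 24416)) = 1445243*(3274563 + 23681) = 1445243*3298244 = 4766764053292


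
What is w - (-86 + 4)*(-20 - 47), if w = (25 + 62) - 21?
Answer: -5428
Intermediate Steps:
w = 66 (w = 87 - 21 = 66)
w - (-86 + 4)*(-20 - 47) = 66 - (-86 + 4)*(-20 - 47) = 66 - (-82)*(-67) = 66 - 1*5494 = 66 - 5494 = -5428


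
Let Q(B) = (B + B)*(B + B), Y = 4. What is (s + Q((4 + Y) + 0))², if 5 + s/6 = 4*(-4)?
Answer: 16900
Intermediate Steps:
s = -126 (s = -30 + 6*(4*(-4)) = -30 + 6*(-16) = -30 - 96 = -126)
Q(B) = 4*B² (Q(B) = (2*B)*(2*B) = 4*B²)
(s + Q((4 + Y) + 0))² = (-126 + 4*((4 + 4) + 0)²)² = (-126 + 4*(8 + 0)²)² = (-126 + 4*8²)² = (-126 + 4*64)² = (-126 + 256)² = 130² = 16900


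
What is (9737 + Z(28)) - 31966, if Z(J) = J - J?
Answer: -22229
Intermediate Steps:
Z(J) = 0
(9737 + Z(28)) - 31966 = (9737 + 0) - 31966 = 9737 - 31966 = -22229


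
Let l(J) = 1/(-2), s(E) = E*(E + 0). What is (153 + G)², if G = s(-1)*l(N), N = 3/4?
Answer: 93025/4 ≈ 23256.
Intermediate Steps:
s(E) = E² (s(E) = E*E = E²)
N = ¾ (N = 3*(¼) = ¾ ≈ 0.75000)
l(J) = -½ (l(J) = 1*(-½) = -½)
G = -½ (G = (-1)²*(-½) = 1*(-½) = -½ ≈ -0.50000)
(153 + G)² = (153 - ½)² = (305/2)² = 93025/4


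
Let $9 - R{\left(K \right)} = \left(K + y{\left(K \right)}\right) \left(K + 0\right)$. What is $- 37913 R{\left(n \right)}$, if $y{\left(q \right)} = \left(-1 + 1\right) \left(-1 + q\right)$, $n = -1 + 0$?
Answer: $-303304$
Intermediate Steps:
$n = -1$
$y{\left(q \right)} = 0$ ($y{\left(q \right)} = 0 \left(-1 + q\right) = 0$)
$R{\left(K \right)} = 9 - K^{2}$ ($R{\left(K \right)} = 9 - \left(K + 0\right) \left(K + 0\right) = 9 - K K = 9 - K^{2}$)
$- 37913 R{\left(n \right)} = - 37913 \left(9 - \left(-1\right)^{2}\right) = - 37913 \left(9 - 1\right) = \left(-37913\right) 8 = -303304$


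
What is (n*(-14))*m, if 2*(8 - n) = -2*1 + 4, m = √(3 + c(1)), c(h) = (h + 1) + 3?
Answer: -196*√2 ≈ -277.19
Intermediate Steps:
c(h) = 4 + h (c(h) = (1 + h) + 3 = 4 + h)
m = 2*√2 (m = √(3 + (4 + 1)) = √(3 + 5) = √8 = 2*√2 ≈ 2.8284)
n = 7 (n = 8 - (-2*1 + 4)/2 = 8 - (-2 + 4)/2 = 8 - ½*2 = 8 - 1 = 7)
(n*(-14))*m = (7*(-14))*(2*√2) = -196*√2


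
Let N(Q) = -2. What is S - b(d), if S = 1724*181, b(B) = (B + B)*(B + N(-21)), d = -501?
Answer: -191962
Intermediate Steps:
b(B) = 2*B*(-2 + B) (b(B) = (B + B)*(B - 2) = (2*B)*(-2 + B) = 2*B*(-2 + B))
S = 312044
S - b(d) = 312044 - 2*(-501)*(-2 - 501) = 312044 - 2*(-501)*(-503) = 312044 - 1*504006 = 312044 - 504006 = -191962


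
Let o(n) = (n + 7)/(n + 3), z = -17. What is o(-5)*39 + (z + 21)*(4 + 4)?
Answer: -7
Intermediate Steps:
o(n) = (7 + n)/(3 + n)
o(-5)*39 + (z + 21)*(4 + 4) = ((7 - 5)/(3 - 5))*39 + (-17 + 21)*(4 + 4) = (2/(-2))*39 + 4*8 = -½*2*39 + 32 = -1*39 + 32 = -39 + 32 = -7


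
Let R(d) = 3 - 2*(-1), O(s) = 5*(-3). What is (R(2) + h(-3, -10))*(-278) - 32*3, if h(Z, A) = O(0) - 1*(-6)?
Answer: 1016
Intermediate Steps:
O(s) = -15
R(d) = 5 (R(d) = 3 + 2 = 5)
h(Z, A) = -9 (h(Z, A) = -15 - 1*(-6) = -15 + 6 = -9)
(R(2) + h(-3, -10))*(-278) - 32*3 = (5 - 9)*(-278) - 32*3 = -4*(-278) - 96 = 1112 - 96 = 1016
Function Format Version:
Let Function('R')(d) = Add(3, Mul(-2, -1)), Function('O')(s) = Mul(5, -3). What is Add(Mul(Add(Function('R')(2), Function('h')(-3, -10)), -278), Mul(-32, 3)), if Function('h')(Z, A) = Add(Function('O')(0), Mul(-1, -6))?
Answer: 1016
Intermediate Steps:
Function('O')(s) = -15
Function('R')(d) = 5 (Function('R')(d) = Add(3, 2) = 5)
Function('h')(Z, A) = -9 (Function('h')(Z, A) = Add(-15, Mul(-1, -6)) = Add(-15, 6) = -9)
Add(Mul(Add(Function('R')(2), Function('h')(-3, -10)), -278), Mul(-32, 3)) = Add(Mul(Add(5, -9), -278), Mul(-32, 3)) = Add(Mul(-4, -278), -96) = Add(1112, -96) = 1016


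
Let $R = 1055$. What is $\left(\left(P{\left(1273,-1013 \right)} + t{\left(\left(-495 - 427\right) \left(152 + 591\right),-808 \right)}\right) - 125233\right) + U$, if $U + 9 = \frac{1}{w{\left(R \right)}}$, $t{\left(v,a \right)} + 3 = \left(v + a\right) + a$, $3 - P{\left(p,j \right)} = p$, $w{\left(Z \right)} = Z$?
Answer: $- \frac{857901734}{1055} \approx -8.1318 \cdot 10^{5}$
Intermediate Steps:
$P{\left(p,j \right)} = 3 - p$
$t{\left(v,a \right)} = -3 + v + 2 a$ ($t{\left(v,a \right)} = -3 + \left(\left(v + a\right) + a\right) = -3 + \left(\left(a + v\right) + a\right) = -3 + \left(v + 2 a\right) = -3 + v + 2 a$)
$U = - \frac{9494}{1055}$ ($U = -9 + \frac{1}{1055} = - \frac{9494}{1055} \approx -8.9991$)
$\left(\left(P{\left(1273,-1013 \right)} + t{\left(\left(-495 - 427\right) \left(152 + 591\right),-808 \right)}\right) - 125233\right) + U = \left(\left(\left(3 - 1273\right) + \left(-3 + \left(-495 - 427\right) \left(152 + 591\right) + 2 \left(-808\right)\right)\right) - 125233\right) - \frac{9494}{1055} = \left(\left(\left(3 - 1273\right) - 686665\right) - 125233\right) - \frac{9494}{1055} = \left(\left(-1270 - 686665\right) - 125233\right) - \frac{9494}{1055} = \left(-687935 - 125233\right) - \frac{9494}{1055} = -813168 - \frac{9494}{1055} = - \frac{857901734}{1055}$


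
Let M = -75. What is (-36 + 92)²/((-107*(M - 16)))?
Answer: 448/1391 ≈ 0.32207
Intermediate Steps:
(-36 + 92)²/((-107*(M - 16))) = (-36 + 92)²/((-107*(-75 - 16))) = 56²/((-107*(-91))) = 3136/9737 = 3136*(1/9737) = 448/1391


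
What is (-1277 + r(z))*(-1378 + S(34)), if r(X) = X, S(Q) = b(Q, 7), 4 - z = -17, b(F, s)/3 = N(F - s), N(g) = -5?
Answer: 1749608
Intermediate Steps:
b(F, s) = -15 (b(F, s) = 3*(-5) = -15)
z = 21 (z = 4 - 1*(-17) = 4 + 17 = 21)
S(Q) = -15
(-1277 + r(z))*(-1378 + S(34)) = (-1277 + 21)*(-1378 - 15) = -1256*(-1393) = 1749608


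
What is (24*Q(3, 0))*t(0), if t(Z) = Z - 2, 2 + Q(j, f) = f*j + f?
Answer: 96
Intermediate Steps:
Q(j, f) = -2 + f + f*j (Q(j, f) = -2 + (f*j + f) = -2 + (f + f*j) = -2 + f + f*j)
t(Z) = -2 + Z
(24*Q(3, 0))*t(0) = (24*(-2 + 0 + 0*3))*(-2 + 0) = (24*(-2 + 0 + 0))*(-2) = (24*(-2))*(-2) = -48*(-2) = 96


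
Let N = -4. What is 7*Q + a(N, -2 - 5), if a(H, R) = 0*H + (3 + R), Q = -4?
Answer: -32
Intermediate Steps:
a(H, R) = 3 + R (a(H, R) = 0 + (3 + R) = 3 + R)
7*Q + a(N, -2 - 5) = 7*(-4) + (3 + (-2 - 5)) = -28 + (3 - 7) = -28 - 4 = -32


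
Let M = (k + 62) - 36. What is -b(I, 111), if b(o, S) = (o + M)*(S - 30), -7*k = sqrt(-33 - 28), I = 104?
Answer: -10530 + 81*I*sqrt(61)/7 ≈ -10530.0 + 90.376*I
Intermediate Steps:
k = -I*sqrt(61)/7 (k = -sqrt(-33 - 28)/7 = -I*sqrt(61)/7 ≈ -1.1157*I)
M = 26 - I*sqrt(61)/7 (M = (-I*sqrt(61)/7 + 62) - 36 = (62 - I*sqrt(61)/7) - 36 = 26 - I*sqrt(61)/7 ≈ 26.0 - 1.1157*I)
b(o, S) = (-30 + S)*(26 + o - I*sqrt(61)/7) (b(o, S) = (o + (26 - I*sqrt(61)/7))*(S - 30) = (26 + o - I*sqrt(61)/7)*(-30 + S) = (-30 + S)*(26 + o - I*sqrt(61)/7))
-b(I, 111) = -(-780 - 30*104 + 111*104 + (1/7)*111*(182 - I*sqrt(61)) + 30*I*sqrt(61)/7) = -(-780 - 3120 + 11544 + (2886 - 111*I*sqrt(61)/7) + 30*I*sqrt(61)/7) = -(10530 - 81*I*sqrt(61)/7) = -10530 + 81*I*sqrt(61)/7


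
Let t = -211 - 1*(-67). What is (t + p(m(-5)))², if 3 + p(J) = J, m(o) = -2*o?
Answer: 18769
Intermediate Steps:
p(J) = -3 + J
t = -144 (t = -211 + 67 = -144)
(t + p(m(-5)))² = (-144 + (-3 - 2*(-5)))² = (-144 + (-3 + 10))² = (-144 + 7)² = (-137)² = 18769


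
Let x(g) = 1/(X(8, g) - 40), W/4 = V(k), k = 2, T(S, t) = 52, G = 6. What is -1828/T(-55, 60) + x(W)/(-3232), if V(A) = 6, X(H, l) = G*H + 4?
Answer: -17724301/504192 ≈ -35.154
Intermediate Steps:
X(H, l) = 4 + 6*H (X(H, l) = 6*H + 4 = 4 + 6*H)
W = 24 (W = 4*6 = 24)
x(g) = 1/12 (x(g) = 1/((4 + 6*8) - 40) = 1/((4 + 48) - 40) = 1/(52 - 40) = 1/12)
-1828/T(-55, 60) + x(W)/(-3232) = -1828/52 + (1/12)/(-3232) = -1828*1/52 + (1/12)*(-1/3232) = -457/13 - 1/38784 = -17724301/504192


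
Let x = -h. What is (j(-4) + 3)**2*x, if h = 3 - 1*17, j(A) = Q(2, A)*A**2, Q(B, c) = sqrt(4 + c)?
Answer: 126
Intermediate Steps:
j(A) = A**2*sqrt(4 + A) (j(A) = sqrt(4 + A)*A**2 = A**2*sqrt(4 + A))
h = -14 (h = 3 - 17 = -14)
x = 14 (x = -1*(-14) = 14)
(j(-4) + 3)**2*x = ((-4)**2*sqrt(4 - 4) + 3)**2*14 = (16*sqrt(0) + 3)**2*14 = (16*0 + 3)**2*14 = (0 + 3)**2*14 = 3**2*14 = 9*14 = 126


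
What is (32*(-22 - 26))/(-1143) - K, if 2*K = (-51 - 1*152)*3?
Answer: 233053/762 ≈ 305.84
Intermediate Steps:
K = -609/2 (K = ((-51 - 1*152)*3)/2 = ((-51 - 152)*3)/2 = (-203*3)/2 = (½)*(-609) = -609/2 ≈ -304.50)
(32*(-22 - 26))/(-1143) - K = (32*(-22 - 26))/(-1143) - 1*(-609/2) = (32*(-48))*(-1/1143) + 609/2 = -1536*(-1/1143) + 609/2 = 512/381 + 609/2 = 233053/762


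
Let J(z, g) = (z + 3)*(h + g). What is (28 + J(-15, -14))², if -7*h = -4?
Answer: 1752976/49 ≈ 35775.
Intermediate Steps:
h = 4/7 (h = -⅐*(-4) = 4/7 ≈ 0.57143)
J(z, g) = (3 + z)*(4/7 + g) (J(z, g) = (z + 3)*(4/7 + g) = (3 + z)*(4/7 + g))
(28 + J(-15, -14))² = (28 + (12/7 + 3*(-14) + (4/7)*(-15) - 14*(-15)))² = (28 + (12/7 - 42 - 60/7 + 210))² = (28 + 1128/7)² = (1324/7)² = 1752976/49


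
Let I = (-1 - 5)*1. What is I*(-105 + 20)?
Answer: 510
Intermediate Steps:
I = -6 (I = -6*1 = -6)
I*(-105 + 20) = -6*(-105 + 20) = -6*(-85) = 510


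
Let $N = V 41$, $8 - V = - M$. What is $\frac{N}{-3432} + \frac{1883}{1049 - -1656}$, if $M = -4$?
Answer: $\frac{1504709}{2320890} \approx 0.64833$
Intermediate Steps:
$V = 4$ ($V = 8 - \left(-1\right) \left(-4\right) = 8 - 4 = 4$)
$N = 164$ ($N = 4 \cdot 41 = 164$)
$\frac{N}{-3432} + \frac{1883}{1049 - -1656} = \frac{164}{-3432} + \frac{1883}{1049 - -1656} = 164 \left(- \frac{1}{3432}\right) + \frac{1883}{1049 + 1656} = - \frac{41}{858} + \frac{1883}{2705} = \frac{1504709}{2320890}$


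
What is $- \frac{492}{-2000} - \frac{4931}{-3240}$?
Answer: $\frac{143201}{81000} \approx 1.7679$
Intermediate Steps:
$- \frac{492}{-2000} - \frac{4931}{-3240} = \left(-492\right) \left(- \frac{1}{2000}\right) - - \frac{4931}{3240} = \frac{123}{500} + \frac{4931}{3240} = \frac{143201}{81000}$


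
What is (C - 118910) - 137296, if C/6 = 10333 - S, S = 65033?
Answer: -584406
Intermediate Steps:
C = -328200 (C = 6*(10333 - 1*65033) = 6*(10333 - 65033) = 6*(-54700) = -328200)
(C - 118910) - 137296 = (-328200 - 118910) - 137296 = -447110 - 137296 = -584406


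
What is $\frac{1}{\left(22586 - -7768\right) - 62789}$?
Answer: $- \frac{1}{32435} \approx -3.0831 \cdot 10^{-5}$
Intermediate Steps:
$\frac{1}{\left(22586 - -7768\right) - 62789} = \frac{1}{\left(22586 + 7768\right) - 62789} = \frac{1}{30354 - 62789} = \frac{1}{-32435} = - \frac{1}{32435}$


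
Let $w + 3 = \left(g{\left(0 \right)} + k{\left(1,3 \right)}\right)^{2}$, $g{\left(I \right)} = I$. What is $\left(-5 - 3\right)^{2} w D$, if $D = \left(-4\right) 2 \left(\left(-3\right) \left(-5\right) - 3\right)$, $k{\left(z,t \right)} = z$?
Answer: $12288$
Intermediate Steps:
$D = -96$ ($D = - 8 \left(15 - 3\right) = \left(-8\right) 12 = -96$)
$w = -2$ ($w = -3 + \left(0 + 1\right)^{2} = -3 + 1^{2} = -3 + 1 = -2$)
$\left(-5 - 3\right)^{2} w D = \left(-5 - 3\right)^{2} \left(-2\right) \left(-96\right) = \left(-8\right)^{2} \left(-2\right) \left(-96\right) = 64 \left(-2\right) \left(-96\right) = \left(-128\right) \left(-96\right) = 12288$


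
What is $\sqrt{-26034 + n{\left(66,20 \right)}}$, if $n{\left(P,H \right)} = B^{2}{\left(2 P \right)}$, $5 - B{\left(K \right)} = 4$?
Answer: $i \sqrt{26033} \approx 161.35 i$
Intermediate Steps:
$B{\left(K \right)} = 1$ ($B{\left(K \right)} = 5 - 4 = 1$)
$n{\left(P,H \right)} = 1$ ($n{\left(P,H \right)} = 1^{2} = 1$)
$\sqrt{-26034 + n{\left(66,20 \right)}} = \sqrt{-26034 + 1} = \sqrt{-26033} = i \sqrt{26033}$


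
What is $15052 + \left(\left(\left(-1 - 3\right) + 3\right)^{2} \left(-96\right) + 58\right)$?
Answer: $15014$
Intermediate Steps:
$15052 + \left(\left(\left(-1 - 3\right) + 3\right)^{2} \left(-96\right) + 58\right) = 15052 + \left(\left(-4 + 3\right)^{2} \left(-96\right) + 58\right) = 15052 + \left(\left(-1\right)^{2} \left(-96\right) + 58\right) = 15052 + \left(1 \left(-96\right) + 58\right) = 15052 + \left(-96 + 58\right) = 15052 - 38 = 15014$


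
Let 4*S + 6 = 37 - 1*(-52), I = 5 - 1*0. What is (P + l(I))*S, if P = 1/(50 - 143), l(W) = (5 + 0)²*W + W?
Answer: 1003387/372 ≈ 2697.3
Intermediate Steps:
I = 5 (I = 5 + 0 = 5)
S = 83/4 (S = -3/2 + (37 - 1*(-52))/4 = -3/2 + (37 + 52)/4 = -3/2 + (¼)*89 = -3/2 + 89/4 = 83/4 ≈ 20.750)
l(W) = 26*W (l(W) = 5²*W + W = 25*W + W = 26*W)
P = -1/93 (P = 1/(-93) = -1/93 ≈ -0.010753)
(P + l(I))*S = (-1/93 + 26*5)*(83/4) = (-1/93 + 130)*(83/4) = (12089/93)*(83/4) = 1003387/372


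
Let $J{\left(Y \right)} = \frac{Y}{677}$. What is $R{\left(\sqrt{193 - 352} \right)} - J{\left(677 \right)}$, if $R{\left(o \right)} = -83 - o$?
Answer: $-84 - i \sqrt{159} \approx -84.0 - 12.61 i$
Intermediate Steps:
$J{\left(Y \right)} = \frac{Y}{677}$ ($J{\left(Y \right)} = Y \frac{1}{677} = \frac{Y}{677}$)
$R{\left(\sqrt{193 - 352} \right)} - J{\left(677 \right)} = \left(-83 - \sqrt{193 - 352}\right) - \frac{1}{677} \cdot 677 = \left(-83 - \sqrt{-159}\right) - 1 = \left(-83 - i \sqrt{159}\right) - 1 = -84 - i \sqrt{159}$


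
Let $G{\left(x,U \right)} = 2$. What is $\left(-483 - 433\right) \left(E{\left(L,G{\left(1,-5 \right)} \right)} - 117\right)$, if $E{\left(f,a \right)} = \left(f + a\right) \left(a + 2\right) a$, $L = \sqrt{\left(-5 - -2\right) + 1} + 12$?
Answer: $4580 - 7328 i \sqrt{2} \approx 4580.0 - 10363.0 i$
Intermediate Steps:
$L = 12 + i \sqrt{2}$ ($L = \sqrt{\left(-5 + 2\right) + 1} + 12 = \sqrt{-3 + 1} + 12 = \sqrt{-2} + 12 = i \sqrt{2} + 12 = 12 + i \sqrt{2} \approx 12.0 + 1.4142 i$)
$E{\left(f,a \right)} = a \left(2 + a\right) \left(a + f\right)$ ($E{\left(f,a \right)} = \left(a + f\right) \left(2 + a\right) a = \left(2 + a\right) \left(a + f\right) a = a \left(2 + a\right) \left(a + f\right)$)
$\left(-483 - 433\right) \left(E{\left(L,G{\left(1,-5 \right)} \right)} - 117\right) = \left(-483 - 433\right) \left(2 \left(2^{2} + 2 \cdot 2 + 2 \left(12 + i \sqrt{2}\right) + 2 \left(12 + i \sqrt{2}\right)\right) - 117\right) = - 916 \left(2 \left(4 + 4 + \left(24 + 2 i \sqrt{2}\right) + \left(24 + 2 i \sqrt{2}\right)\right) - 117\right) = - 916 \left(2 \left(56 + 4 i \sqrt{2}\right) - 117\right) = - 916 \left(\left(112 + 8 i \sqrt{2}\right) - 117\right) = - 916 \left(-5 + 8 i \sqrt{2}\right) = 4580 - 7328 i \sqrt{2}$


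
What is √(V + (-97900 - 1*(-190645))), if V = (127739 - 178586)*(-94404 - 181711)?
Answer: 5*√561588486 ≈ 1.1849e+5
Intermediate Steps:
V = 14039619405 (V = -50847*(-276115) = 14039619405)
√(V + (-97900 - 1*(-190645))) = √(14039619405 + (-97900 - 1*(-190645))) = √(14039619405 + (-97900 + 190645)) = √(14039619405 + 92745) = √14039712150 = 5*√561588486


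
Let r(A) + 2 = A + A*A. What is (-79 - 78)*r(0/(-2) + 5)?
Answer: -4396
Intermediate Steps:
r(A) = -2 + A + A**2 (r(A) = -2 + (A + A*A) = -2 + (A + A**2) = -2 + A + A**2)
(-79 - 78)*r(0/(-2) + 5) = (-79 - 78)*(-2 + (0/(-2) + 5) + (0/(-2) + 5)**2) = -157*(-2 + (-1/2*0 + 5) + (-1/2*0 + 5)**2) = -157*(-2 + (0 + 5) + (0 + 5)**2) = -157*(-2 + 5 + 5**2) = -157*(-2 + 5 + 25) = -157*28 = -4396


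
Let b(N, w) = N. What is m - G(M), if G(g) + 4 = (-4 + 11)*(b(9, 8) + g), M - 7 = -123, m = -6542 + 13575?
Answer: 7786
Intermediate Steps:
m = 7033
M = -116 (M = 7 - 123 = -116)
G(g) = 59 + 7*g (G(g) = -4 + (-4 + 11)*(9 + g) = -4 + 7*(9 + g) = -4 + (63 + 7*g) = 59 + 7*g)
m - G(M) = 7033 - (59 + 7*(-116)) = 7033 - (59 - 812) = 7033 - 1*(-753) = 7033 + 753 = 7786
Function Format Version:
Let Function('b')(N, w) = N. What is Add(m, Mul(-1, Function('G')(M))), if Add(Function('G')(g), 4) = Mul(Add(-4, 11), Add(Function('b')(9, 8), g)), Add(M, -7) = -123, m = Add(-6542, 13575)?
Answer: 7786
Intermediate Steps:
m = 7033
M = -116 (M = Add(7, -123) = -116)
Function('G')(g) = Add(59, Mul(7, g)) (Function('G')(g) = Add(-4, Mul(Add(-4, 11), Add(9, g))) = Add(-4, Mul(7, Add(9, g))) = Add(-4, Add(63, Mul(7, g))) = Add(59, Mul(7, g)))
Add(m, Mul(-1, Function('G')(M))) = Add(7033, Mul(-1, Add(59, Mul(7, -116)))) = Add(7033, Mul(-1, Add(59, -812))) = Add(7033, Mul(-1, -753)) = Add(7033, 753) = 7786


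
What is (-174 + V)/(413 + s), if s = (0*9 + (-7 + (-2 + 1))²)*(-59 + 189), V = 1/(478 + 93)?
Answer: -99353/4986543 ≈ -0.019924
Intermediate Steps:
V = 1/571 ≈ 0.0017513
s = 8320 (s = (0 + (-7 - 1)²)*130 = (0 + (-8)²)*130 = (0 + 64)*130 = 64*130 = 8320)
(-174 + V)/(413 + s) = (-174 + 1/571)/(413 + 8320) = -99353/571/8733 = -99353/571*1/8733 = -99353/4986543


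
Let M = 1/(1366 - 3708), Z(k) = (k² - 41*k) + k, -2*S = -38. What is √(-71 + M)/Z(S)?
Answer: -I*√389434786/934458 ≈ -0.021118*I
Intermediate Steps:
S = 19 (S = -½*(-38) = 19)
Z(k) = k² - 40*k
M = -1/2342 (M = 1/(-2342) = -1/2342 ≈ -0.00042699)
√(-71 + M)/Z(S) = √(-71 - 1/2342)/((19*(-40 + 19))) = √(-166283/2342)/((19*(-21))) = (I*√389434786/2342)/(-399) = (I*√389434786/2342)*(-1/399) = -I*√389434786/934458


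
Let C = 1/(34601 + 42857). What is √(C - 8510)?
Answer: I*√51057802334182/77458 ≈ 92.25*I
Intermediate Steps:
C = 1/77458 ≈ 1.2910e-5
√(C - 8510) = √(1/77458 - 8510) = √(-659167579/77458) = I*√51057802334182/77458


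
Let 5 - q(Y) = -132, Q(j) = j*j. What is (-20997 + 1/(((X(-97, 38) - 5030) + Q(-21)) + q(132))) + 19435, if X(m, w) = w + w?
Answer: -6835313/4376 ≈ -1562.0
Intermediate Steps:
Q(j) = j**2
X(m, w) = 2*w
q(Y) = 137 (q(Y) = 5 - 1*(-132) = 5 + 132 = 137)
(-20997 + 1/(((X(-97, 38) - 5030) + Q(-21)) + q(132))) + 19435 = (-20997 + 1/(((2*38 - 5030) + (-21)**2) + 137)) + 19435 = (-20997 + 1/(((76 - 5030) + 441) + 137)) + 19435 = (-20997 + 1/((-4954 + 441) + 137)) + 19435 = (-20997 + 1/(-4513 + 137)) + 19435 = (-20997 + 1/(-4376)) + 19435 = (-20997 - 1/4376) + 19435 = -91882873/4376 + 19435 = -6835313/4376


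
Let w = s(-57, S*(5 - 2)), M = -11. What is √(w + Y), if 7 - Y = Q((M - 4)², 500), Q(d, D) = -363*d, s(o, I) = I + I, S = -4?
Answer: √81658 ≈ 285.76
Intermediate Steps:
s(o, I) = 2*I
w = -24 (w = 2*(-4*(5 - 2)) = 2*(-4*3) = 2*(-12) = -24)
Y = 81682 (Y = 7 - (-363)*(-11 - 4)² = 7 - (-363)*(-15)² = 7 - (-363)*225 = 7 - 1*(-81675) = 7 + 81675 = 81682)
√(w + Y) = √(-24 + 81682) = √81658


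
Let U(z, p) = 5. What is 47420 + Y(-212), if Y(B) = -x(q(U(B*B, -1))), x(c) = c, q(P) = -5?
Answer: 47425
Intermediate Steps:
Y(B) = 5 (Y(B) = -1*(-5) = 5)
47420 + Y(-212) = 47420 + 5 = 47425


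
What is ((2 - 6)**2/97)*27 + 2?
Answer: 626/97 ≈ 6.4536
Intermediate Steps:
((2 - 6)**2/97)*27 + 2 = ((-4)**2*(1/97))*27 + 2 = (16*(1/97))*27 + 2 = (16/97)*27 + 2 = 432/97 + 2 = 626/97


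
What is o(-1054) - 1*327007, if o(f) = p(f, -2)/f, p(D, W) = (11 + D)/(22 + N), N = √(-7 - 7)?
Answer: (-344665378*√14 + 7582637273*I)/(1054*(√14 - 22*I)) ≈ -3.2701e+5 - 0.0074463*I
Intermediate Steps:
N = I*√14 (N = √(-14) = I*√14 ≈ 3.7417*I)
p(D, W) = (11 + D)/(22 + I*√14)
o(f) = (11 + f)/(f*(22 + I*√14)) (o(f) = ((11 + f)/(22 + I*√14))/f = (11 + f)/(f*(22 + I*√14)))
o(-1054) - 1*327007 = (11 - 1054)/((-1054)*(22 + I*√14)) - 1*327007 = -1/1054*(-1043)/(22 + I*√14) - 327007 = 1043/(1054*(22 + I*√14)) - 327007 = -327007 + 1043/(1054*(22 + I*√14))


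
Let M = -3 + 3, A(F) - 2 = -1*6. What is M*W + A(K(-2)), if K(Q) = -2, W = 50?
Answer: -4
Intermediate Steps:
A(F) = -4 (A(F) = 2 - 1*6 = 2 - 6 = -4)
M = 0
M*W + A(K(-2)) = 0*50 - 4 = 0 - 4 = -4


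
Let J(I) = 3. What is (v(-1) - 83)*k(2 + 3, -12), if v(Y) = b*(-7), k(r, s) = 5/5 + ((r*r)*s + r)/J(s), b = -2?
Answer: 6716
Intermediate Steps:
k(r, s) = 1 + r/3 + s*r**2/3 (k(r, s) = 5/5 + ((r*r)*s + r)/3 = 5*(1/5) + (r**2*s + r)*(1/3) = 1 + (s*r**2 + r)*(1/3) = 1 + (r + s*r**2)*(1/3) = 1 + (r/3 + s*r**2/3) = 1 + r/3 + s*r**2/3)
v(Y) = 14 (v(Y) = -2*(-7) = 14)
(v(-1) - 83)*k(2 + 3, -12) = (14 - 83)*(1 + (2 + 3)/3 + (1/3)*(-12)*(2 + 3)**2) = -69*(1 + (1/3)*5 + (1/3)*(-12)*5**2) = -69*(1 + 5/3 + (1/3)*(-12)*25) = -69*(1 + 5/3 - 100) = -69*(-292/3) = 6716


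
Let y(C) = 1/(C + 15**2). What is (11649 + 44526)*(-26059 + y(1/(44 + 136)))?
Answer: -59287958915325/40501 ≈ -1.4639e+9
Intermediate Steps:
y(C) = 1/(225 + C) (y(C) = 1/(C + 225) = 1/(225 + C))
(11649 + 44526)*(-26059 + y(1/(44 + 136))) = (11649 + 44526)*(-26059 + 1/(225 + 1/(44 + 136))) = 56175*(-26059 + 1/(225 + 1/180)) = 56175*(-26059 + 1/(40501/180)) = 56175*(-26059 + 180/40501) = 56175*(-1055415379/40501) = -59287958915325/40501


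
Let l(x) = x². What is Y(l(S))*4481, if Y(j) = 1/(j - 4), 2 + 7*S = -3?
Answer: -219569/171 ≈ -1284.0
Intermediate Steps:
S = -5/7 (S = -2/7 + (⅐)*(-3) = -2/7 - 3/7 = -5/7 ≈ -0.71429)
Y(j) = 1/(-4 + j)
Y(l(S))*4481 = 4481/(-4 + (-5/7)²) = 4481/(-4 + 25/49) = 4481/(-171/49) = -49/171*4481 = -219569/171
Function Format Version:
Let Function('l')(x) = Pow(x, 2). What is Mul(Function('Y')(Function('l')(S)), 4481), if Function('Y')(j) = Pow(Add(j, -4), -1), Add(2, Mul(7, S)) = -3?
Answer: Rational(-219569, 171) ≈ -1284.0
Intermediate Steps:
S = Rational(-5, 7) (S = Add(Rational(-2, 7), Mul(Rational(1, 7), -3)) = Add(Rational(-2, 7), Rational(-3, 7)) = Rational(-5, 7) ≈ -0.71429)
Function('Y')(j) = Pow(Add(-4, j), -1)
Mul(Function('Y')(Function('l')(S)), 4481) = Mul(Pow(Add(-4, Pow(Rational(-5, 7), 2)), -1), 4481) = Mul(Pow(Add(-4, Rational(25, 49)), -1), 4481) = Mul(Pow(Rational(-171, 49), -1), 4481) = Mul(Rational(-49, 171), 4481) = Rational(-219569, 171)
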